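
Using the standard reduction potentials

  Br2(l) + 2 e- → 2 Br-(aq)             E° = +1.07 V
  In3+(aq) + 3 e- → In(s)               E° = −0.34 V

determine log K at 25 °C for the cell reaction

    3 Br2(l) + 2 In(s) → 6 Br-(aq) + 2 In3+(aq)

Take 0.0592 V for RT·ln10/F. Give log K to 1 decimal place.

The Br₂/Br⁻ couple is reduced (cathode); E°cell = +1.07 − (−0.34) = +1.41 V with n = 6.
At equilibrium E = 0, so log K = nE°cell / 0.0592 = (6)(+1.41) / 0.0592 = 142.9.

log K = 142.9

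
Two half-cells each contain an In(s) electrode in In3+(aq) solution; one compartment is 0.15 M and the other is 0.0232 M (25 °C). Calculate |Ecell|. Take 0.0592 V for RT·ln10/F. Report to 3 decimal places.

For a concentration cell E°cell = 0, since both electrodes use the same couple.
The compartment with the higher In3+(aq) concentration (0.15 M) acts as the cathode; ions are reduced there and produced at the dilute (0.0232 M) anode.
With n = 3, Ecell = −(0.0592/3)·log([dilute]/[conc]) = −(0.0592/3)·log(0.0232/0.15) = +0.016 V.

0.016 V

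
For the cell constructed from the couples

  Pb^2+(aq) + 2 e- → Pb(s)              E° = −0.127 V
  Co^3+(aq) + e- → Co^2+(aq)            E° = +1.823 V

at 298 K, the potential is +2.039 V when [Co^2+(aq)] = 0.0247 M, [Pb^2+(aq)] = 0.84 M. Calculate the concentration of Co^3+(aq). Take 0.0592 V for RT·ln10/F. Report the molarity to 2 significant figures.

With Co³⁺/Co²⁺ at the cathode and Pb²⁺/Pb at the anode, E°cell = +1.823 − (−0.127) = +1.950 V (n = 2).
From the Nernst equation, log Q = n(E° − E)/0.0592 = 2·(+1.950 − (+2.039))/0.0592 = −3.007.
The balanced reaction is 2 Co^3+(aq) + Pb(s) → 2 Co^2+(aq) + Pb^2+(aq), so Q = ([Co^2+(aq)]^2·[Pb^2+(aq)]) / [Co^3+(aq)]^2.
Isolating [Co^3+(aq)] in Q = 10^{−3.007} yields log [Co^3+(aq)] = −0.142, i.e. 0.72 M.

0.72 M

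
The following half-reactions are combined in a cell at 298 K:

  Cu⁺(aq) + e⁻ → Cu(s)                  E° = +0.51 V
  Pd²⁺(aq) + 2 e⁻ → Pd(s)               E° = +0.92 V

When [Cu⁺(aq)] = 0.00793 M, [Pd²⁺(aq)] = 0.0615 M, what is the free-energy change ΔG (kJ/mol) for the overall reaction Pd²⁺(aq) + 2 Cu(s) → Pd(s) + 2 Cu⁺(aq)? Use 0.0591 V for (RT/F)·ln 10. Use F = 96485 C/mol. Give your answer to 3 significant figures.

−96.2 kJ/mol

E°cell = +0.92 − (+0.51) = +0.41 V; the balanced reaction transfers n = 2 electrons.
Q = [Cu⁺(aq)]^2 / [Pd²⁺(aq)] = 0.00102, so log Q = −2.990 and E = +0.41 − (0.0591/2)(−2.990) = +0.4984 V.
ΔG = −nFE = −(2)(96485)(+0.4984) J/mol = −96.2 kJ/mol.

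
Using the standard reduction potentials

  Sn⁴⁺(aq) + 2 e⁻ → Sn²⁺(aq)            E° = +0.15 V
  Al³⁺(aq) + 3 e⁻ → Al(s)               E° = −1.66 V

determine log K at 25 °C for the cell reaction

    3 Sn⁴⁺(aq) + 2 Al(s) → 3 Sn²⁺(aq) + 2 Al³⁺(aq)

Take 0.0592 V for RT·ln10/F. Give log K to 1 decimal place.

log K = 183.4

The Sn⁴⁺/Sn²⁺ couple is reduced (cathode); E°cell = +0.15 − (−1.66) = +1.81 V with n = 6.
At equilibrium E = 0, so log K = nE°cell / 0.0592 = (6)(+1.81) / 0.0592 = 183.4.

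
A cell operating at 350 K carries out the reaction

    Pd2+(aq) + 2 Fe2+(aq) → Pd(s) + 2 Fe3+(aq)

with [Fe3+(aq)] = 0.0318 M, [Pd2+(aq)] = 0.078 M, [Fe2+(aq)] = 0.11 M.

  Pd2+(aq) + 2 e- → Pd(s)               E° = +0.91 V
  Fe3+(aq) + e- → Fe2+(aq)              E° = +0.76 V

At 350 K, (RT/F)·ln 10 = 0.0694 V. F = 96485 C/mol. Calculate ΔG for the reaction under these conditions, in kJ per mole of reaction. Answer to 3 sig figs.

The standard cell potential is +0.91 − (+0.76) = +0.15 V, with n = 2 electrons in the balanced equation.
The reaction quotient is [Fe3+(aq)]^2 / ([Pd2+(aq)]·[Fe2+(aq)]^2) = 1.07; by Nernst, E = +0.15 − (0.0694/2)(0.030) = +0.1490 V.
Finally ΔG = −nFE = −(2)(96485 C/mol)(+0.1490 V) = −28.8 kJ/mol.

−28.8 kJ/mol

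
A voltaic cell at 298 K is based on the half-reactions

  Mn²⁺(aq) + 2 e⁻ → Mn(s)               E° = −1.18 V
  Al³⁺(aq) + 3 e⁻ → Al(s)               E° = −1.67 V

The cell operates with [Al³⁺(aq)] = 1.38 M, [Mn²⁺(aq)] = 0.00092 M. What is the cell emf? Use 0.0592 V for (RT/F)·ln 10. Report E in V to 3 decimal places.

+0.397 V

Mn²⁺/Mn is reduced (cathode, E° = −1.18 V) and Al³⁺/Al is oxidized (anode).
E°cell = −1.18 − (−1.67) = +0.49 V, with n = 6 electrons transferred.
The balanced reaction is 3 Mn²⁺(aq) + 2 Al(s) → 3 Mn(s) + 2 Al³⁺(aq), so Q = [Al³⁺(aq)]^2 / [Mn²⁺(aq)]^3 = 2.45×10^9 and log Q = 9.388.
Applying E = E° − (RT ln10/nF)·log Q gives +0.49 − (0.0592/6)(9.388) = +0.397 V.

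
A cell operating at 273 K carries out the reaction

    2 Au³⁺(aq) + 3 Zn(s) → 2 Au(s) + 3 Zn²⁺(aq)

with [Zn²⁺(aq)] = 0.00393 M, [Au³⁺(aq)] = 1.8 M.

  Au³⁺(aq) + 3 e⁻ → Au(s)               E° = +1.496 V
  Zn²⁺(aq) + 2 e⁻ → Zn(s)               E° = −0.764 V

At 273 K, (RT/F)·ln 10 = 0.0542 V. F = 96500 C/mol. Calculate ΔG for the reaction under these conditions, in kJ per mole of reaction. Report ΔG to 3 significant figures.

E°cell = +1.496 − (−0.764) = +2.260 V; the balanced reaction transfers n = 6 electrons.
Q = [Zn²⁺(aq)]^3 / [Au³⁺(aq)]^2 = 1.87×10^−8, so log Q = −7.727 and E = +2.260 − (0.0542/6)(−7.727) = +2.3298 V.
Then ΔG = −nFE = −6 × 96500 × +2.3298 J/mol = −1350 kJ/mol.

−1350 kJ/mol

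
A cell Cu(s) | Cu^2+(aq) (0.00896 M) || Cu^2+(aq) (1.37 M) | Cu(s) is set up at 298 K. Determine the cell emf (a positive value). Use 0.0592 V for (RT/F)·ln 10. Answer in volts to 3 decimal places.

0.065 V

For a concentration cell E°cell = 0, since both electrodes use the same couple.
The compartment with the higher Cu^2+(aq) concentration (1.37 M) acts as the cathode; ions are reduced there and produced at the dilute (0.00896 M) anode.
With n = 2, Ecell = −(0.0592/2)·log([dilute]/[conc]) = −(0.0592/2)·log(0.00896/1.37) = +0.065 V.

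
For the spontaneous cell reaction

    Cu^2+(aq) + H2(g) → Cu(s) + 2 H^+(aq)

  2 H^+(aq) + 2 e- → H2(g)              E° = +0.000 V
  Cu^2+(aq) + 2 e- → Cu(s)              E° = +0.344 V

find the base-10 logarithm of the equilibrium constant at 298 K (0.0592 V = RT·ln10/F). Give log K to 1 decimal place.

log K = 11.6

The Cu²⁺/Cu couple is reduced (cathode); E°cell = +0.344 − (+0.000) = +0.344 V with n = 2.
At equilibrium E = 0, so log K = nE°cell / 0.0592 = (2)(+0.344) / 0.0592 = 11.6.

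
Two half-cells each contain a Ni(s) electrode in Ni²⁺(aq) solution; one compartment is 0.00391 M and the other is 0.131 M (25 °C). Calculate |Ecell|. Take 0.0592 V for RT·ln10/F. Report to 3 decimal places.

For a concentration cell E°cell = 0, since both electrodes use the same couple.
The compartment with the higher Ni²⁺(aq) concentration (0.131 M) acts as the cathode; ions are reduced there and produced at the dilute (0.00391 M) anode.
With n = 2, Ecell = −(0.0592/2)·log([dilute]/[conc]) = −(0.0592/2)·log(0.00391/0.131) = +0.045 V.

0.045 V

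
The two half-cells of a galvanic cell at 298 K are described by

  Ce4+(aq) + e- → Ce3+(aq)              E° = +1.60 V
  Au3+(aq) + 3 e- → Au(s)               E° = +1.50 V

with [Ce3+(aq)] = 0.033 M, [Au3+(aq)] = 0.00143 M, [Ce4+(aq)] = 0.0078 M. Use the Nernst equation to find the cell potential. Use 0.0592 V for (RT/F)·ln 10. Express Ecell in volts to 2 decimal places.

Since E°(Ce⁴⁺/Ce³⁺) > E°(Au³⁺/Au), Ce⁴⁺/Ce³⁺ serves as the cathode.
The standard potential is +1.60 − (+1.50) = +0.10 V and the balanced reaction transfers n = 3 electrons.
Balancing gives 3 Ce4+(aq) + Au(s) → 3 Ce3+(aq) + Au3+(aq); hence Q = ([Ce3+(aq)]^3·[Au3+(aq)]) / [Ce4+(aq)]^3 = 0.108 (log Q = −0.965).
By the Nernst equation, E = +0.10 − (0.0592/3)·(−0.965) = +0.12 V.

+0.12 V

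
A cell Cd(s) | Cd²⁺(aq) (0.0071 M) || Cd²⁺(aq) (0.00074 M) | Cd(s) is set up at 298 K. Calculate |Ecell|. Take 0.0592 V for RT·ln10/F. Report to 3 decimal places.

0.029 V

For a concentration cell E°cell = 0, since both electrodes use the same couple.
The compartment with the higher Cd²⁺(aq) concentration (0.0071 M) acts as the cathode; ions are reduced there and produced at the dilute (0.00074 M) anode.
With n = 2, Ecell = −(0.0592/2)·log([dilute]/[conc]) = −(0.0592/2)·log(0.00074/0.0071) = +0.029 V.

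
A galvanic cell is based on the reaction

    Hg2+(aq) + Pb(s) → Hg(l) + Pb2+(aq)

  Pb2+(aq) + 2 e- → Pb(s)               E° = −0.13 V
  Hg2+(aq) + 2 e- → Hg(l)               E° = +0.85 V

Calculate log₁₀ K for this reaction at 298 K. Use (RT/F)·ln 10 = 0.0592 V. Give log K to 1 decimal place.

log K = 33.1

The Hg²⁺/Hg couple is reduced (cathode); E°cell = +0.85 − (−0.13) = +0.98 V with n = 2.
At equilibrium E = 0, so log K = nE°cell / 0.0592 = (2)(+0.98) / 0.0592 = 33.1.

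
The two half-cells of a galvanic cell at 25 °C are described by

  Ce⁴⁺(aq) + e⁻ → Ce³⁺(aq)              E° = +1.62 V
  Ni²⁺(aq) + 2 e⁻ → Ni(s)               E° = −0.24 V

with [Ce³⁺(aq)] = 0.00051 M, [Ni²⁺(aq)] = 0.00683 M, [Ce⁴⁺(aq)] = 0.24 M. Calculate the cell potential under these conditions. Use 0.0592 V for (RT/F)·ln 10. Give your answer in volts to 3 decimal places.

Since E°(Ce⁴⁺/Ce³⁺) > E°(Ni²⁺/Ni), Ce⁴⁺/Ce³⁺ serves as the cathode.
E°cell = +1.62 − (−0.24) = +1.86 V, with n = 2 electrons transferred.
The balanced reaction is 2 Ce⁴⁺(aq) + Ni(s) → 2 Ce³⁺(aq) + Ni²⁺(aq), so Q = ([Ce³⁺(aq)]^2·[Ni²⁺(aq)]) / [Ce⁴⁺(aq)]^2 = 3.08×10^−8 and log Q = −7.511.
By the Nernst equation, E = +1.86 − (0.0592/2)·(−7.511) = +2.082 V.

+2.082 V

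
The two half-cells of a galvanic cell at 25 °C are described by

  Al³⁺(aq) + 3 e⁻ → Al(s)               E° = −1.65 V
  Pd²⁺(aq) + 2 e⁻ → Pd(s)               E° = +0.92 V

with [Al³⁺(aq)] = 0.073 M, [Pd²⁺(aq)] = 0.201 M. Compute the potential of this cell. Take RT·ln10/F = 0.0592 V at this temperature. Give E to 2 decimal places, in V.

Since E°(Pd²⁺/Pd) > E°(Al³⁺/Al), Pd²⁺/Pd serves as the cathode.
The standard potential is +0.92 − (−1.65) = +2.57 V and the balanced reaction transfers n = 6 electrons.
Balancing gives 3 Pd²⁺(aq) + 2 Al(s) → 3 Pd(s) + 2 Al³⁺(aq); hence Q = [Al³⁺(aq)]^2 / [Pd²⁺(aq)]^3 = 0.656 (log Q = −0.183).
Applying E = E° − (RT ln10/nF)·log Q gives +2.57 − (0.0592/6)(−0.183) = +2.57 V.

+2.57 V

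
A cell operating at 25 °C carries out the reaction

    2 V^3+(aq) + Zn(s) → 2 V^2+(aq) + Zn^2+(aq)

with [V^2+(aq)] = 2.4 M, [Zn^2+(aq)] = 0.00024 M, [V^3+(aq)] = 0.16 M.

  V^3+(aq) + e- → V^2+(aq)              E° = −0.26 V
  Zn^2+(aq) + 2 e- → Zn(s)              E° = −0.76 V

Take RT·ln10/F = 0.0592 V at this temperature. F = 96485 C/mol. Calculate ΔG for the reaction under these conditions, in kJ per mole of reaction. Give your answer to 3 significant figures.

The standard cell potential is −0.26 − (−0.76) = +0.50 V, with n = 2 electrons in the balanced equation.
The reaction quotient is ([V^2+(aq)]^2·[Zn^2+(aq)]) / [V^3+(aq)]^2 = 0.054; by Nernst, E = +0.50 − (0.0592/2)(−1.268) = +0.5375 V.
ΔG = −nFE = −(2)(96485)(+0.5375) J/mol = −104 kJ/mol.

−104 kJ/mol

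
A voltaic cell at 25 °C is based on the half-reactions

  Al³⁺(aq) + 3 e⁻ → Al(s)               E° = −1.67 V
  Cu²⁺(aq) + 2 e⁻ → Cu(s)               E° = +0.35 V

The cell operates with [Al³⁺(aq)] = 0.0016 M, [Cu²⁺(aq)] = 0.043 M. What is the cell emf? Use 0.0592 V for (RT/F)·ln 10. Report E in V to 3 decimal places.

Since E°(Cu²⁺/Cu) > E°(Al³⁺/Al), Cu²⁺/Cu serves as the cathode.
E°cell = +0.35 − (−1.67) = +2.02 V, with n = 6 electrons transferred.
For the overall reaction 3 Cu²⁺(aq) + 2 Al(s) → 3 Cu(s) + 2 Al³⁺(aq), Q = [Al³⁺(aq)]^2 / [Cu²⁺(aq)]^3 = 0.0322, giving log Q = −1.492.
Applying E = E° − (RT ln10/nF)·log Q gives +2.02 − (0.0592/6)(−1.492) = +2.035 V.

+2.035 V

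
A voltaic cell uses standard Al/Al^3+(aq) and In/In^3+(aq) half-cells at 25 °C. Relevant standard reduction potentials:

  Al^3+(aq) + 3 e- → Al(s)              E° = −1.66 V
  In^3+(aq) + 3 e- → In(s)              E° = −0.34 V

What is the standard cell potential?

+1.32 V

The In³⁺/In couple has the higher E°, so In ion is reduced (cathode) and Al is oxidized (anode).
E°cell = E°(cathode) − E°(anode) = −0.34 − (−1.66) = +1.32 V.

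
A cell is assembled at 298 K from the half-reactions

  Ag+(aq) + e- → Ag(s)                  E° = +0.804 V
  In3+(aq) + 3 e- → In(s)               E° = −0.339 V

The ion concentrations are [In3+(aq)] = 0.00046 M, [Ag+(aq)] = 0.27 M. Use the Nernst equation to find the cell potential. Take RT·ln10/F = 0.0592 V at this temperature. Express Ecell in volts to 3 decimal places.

+1.175 V

Since E°(Ag⁺/Ag) > E°(In³⁺/In), Ag⁺/Ag serves as the cathode.
E°cell = E°cat − E°an = +0.804 − (−0.339) = +1.143 V; n = 3.
For the overall reaction 3 Ag+(aq) + In(s) → 3 Ag(s) + In3+(aq), Q = [In3+(aq)] / [Ag+(aq)]^3 = 0.0234, giving log Q = −1.631.
E = E° − (0.0592/n)·log Q = +1.143 − (0.0592/3)(−1.631) = +1.175 V.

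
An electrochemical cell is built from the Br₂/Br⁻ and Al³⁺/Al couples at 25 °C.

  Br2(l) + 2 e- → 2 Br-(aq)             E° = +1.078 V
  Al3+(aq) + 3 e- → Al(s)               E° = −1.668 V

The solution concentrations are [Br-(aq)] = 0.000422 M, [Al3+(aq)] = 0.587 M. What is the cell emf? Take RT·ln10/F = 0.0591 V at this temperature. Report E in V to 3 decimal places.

+2.950 V

Br₂/Br⁻ is reduced (cathode, E° = +1.078 V) and Al³⁺/Al is oxidized (anode).
The standard potential is +1.078 − (−1.668) = +2.746 V and the balanced reaction transfers n = 6 electrons.
For the overall reaction 3 Br2(l) + 2 Al(s) → 6 Br-(aq) + 2 Al3+(aq), Q = [Br-(aq)]^6·[Al3+(aq)]^2 = 1.95×10^−21, giving log Q = −20.711.
E = E° − (0.0591/n)·log Q = +2.746 − (0.0591/6)(−20.711) = +2.950 V.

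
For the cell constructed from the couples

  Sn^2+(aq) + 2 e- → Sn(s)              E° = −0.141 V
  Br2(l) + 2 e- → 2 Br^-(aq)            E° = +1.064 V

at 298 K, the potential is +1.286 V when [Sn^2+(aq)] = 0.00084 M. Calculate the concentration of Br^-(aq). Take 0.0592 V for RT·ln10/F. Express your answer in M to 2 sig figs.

With Br₂/Br⁻ at the cathode and Sn²⁺/Sn at the anode, E°cell = +1.064 − (−0.141) = +1.205 V (n = 2).
Rearranging E = E° − (0.0592/n)·log Q gives log Q = 2(+1.205 − (+1.286))/0.0592 = −2.736.
Balancing electrons gives Br2(l) + Sn(s) → 2 Br^-(aq) + Sn^2+(aq); thus Q = [Br^-(aq)]^2·[Sn^2+(aq)].
Isolating [Br^-(aq)] in Q = 10^{−2.736} yields log [Br^-(aq)] = 0.170, i.e. 1.5 M.

1.5 M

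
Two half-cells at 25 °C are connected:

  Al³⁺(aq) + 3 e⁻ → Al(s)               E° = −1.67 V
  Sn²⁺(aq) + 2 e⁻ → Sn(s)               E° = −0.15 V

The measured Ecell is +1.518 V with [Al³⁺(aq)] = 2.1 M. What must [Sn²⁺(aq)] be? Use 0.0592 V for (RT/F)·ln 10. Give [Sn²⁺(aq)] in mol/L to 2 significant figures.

Sn²⁺/Sn is the cathode (higher E°); E°cell = −0.15 − (−1.67) = +1.52 V with n = 6.
From the Nernst equation, log Q = n(E° − E)/0.0592 = 6·(+1.52 − (+1.518))/0.0592 = 0.203.
The balanced reaction is 3 Sn²⁺(aq) + 2 Al(s) → 3 Sn(s) + 2 Al³⁺(aq), so Q = [Al³⁺(aq)]^2 / [Sn²⁺(aq)]^3.
Solving for the unknown gives log [Sn²⁺(aq)] = 0.147, so [Sn²⁺(aq)] ≈ 1.4 M.

1.4 M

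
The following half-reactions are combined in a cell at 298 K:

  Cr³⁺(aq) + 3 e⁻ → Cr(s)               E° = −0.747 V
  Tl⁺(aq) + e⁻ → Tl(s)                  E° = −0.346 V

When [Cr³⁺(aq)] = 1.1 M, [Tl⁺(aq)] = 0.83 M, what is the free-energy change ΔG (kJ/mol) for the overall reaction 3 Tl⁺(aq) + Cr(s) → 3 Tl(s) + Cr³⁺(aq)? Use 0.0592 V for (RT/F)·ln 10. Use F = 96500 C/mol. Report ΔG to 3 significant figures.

The standard cell potential is −0.346 − (−0.747) = +0.401 V, with n = 3 electrons in the balanced equation.
Q = [Cr³⁺(aq)] / [Tl⁺(aq)]^3 = 1.92, so log Q = 0.284 and E = +0.401 − (0.0592/3)(0.284) = +0.3954 V.
Then ΔG = −nFE = −3 × 96500 × +0.3954 J/mol = −114 kJ/mol.

−114 kJ/mol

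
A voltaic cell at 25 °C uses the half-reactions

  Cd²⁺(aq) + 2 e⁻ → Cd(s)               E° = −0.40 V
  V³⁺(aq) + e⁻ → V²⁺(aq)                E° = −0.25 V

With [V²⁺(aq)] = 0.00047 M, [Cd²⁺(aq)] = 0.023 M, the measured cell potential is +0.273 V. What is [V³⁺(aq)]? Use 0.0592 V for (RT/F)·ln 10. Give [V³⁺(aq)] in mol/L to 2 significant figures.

With V³⁺/V²⁺ at the cathode and Cd²⁺/Cd at the anode, E°cell = −0.25 − (−0.40) = +0.15 V (n = 2).
Rearranging E = E° − (0.0592/n)·log Q gives log Q = 2(+0.15 − (+0.273))/0.0592 = −4.155.
The balanced reaction is 2 V³⁺(aq) + Cd(s) → 2 V²⁺(aq) + Cd²⁺(aq), so Q = ([V²⁺(aq)]^2·[Cd²⁺(aq)]) / [V³⁺(aq)]^2.
Isolating [V³⁺(aq)] in Q = 10^{−4.155} yields log [V³⁺(aq)] = −2.070, i.e. 0.0085 M.

0.0085 M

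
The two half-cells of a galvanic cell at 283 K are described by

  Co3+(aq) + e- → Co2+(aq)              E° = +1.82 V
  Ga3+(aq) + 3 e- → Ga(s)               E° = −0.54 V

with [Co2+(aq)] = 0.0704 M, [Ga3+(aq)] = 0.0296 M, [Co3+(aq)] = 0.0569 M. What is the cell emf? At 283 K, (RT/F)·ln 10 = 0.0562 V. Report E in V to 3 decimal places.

+2.383 V

The Co³⁺/Co²⁺ couple has the more positive E°, so it is the cathode; Ga³⁺/Ga is the anode.
E°cell = +1.82 − (−0.54) = +2.36 V, with n = 3 electrons transferred.
Balancing gives 3 Co3+(aq) + Ga(s) → 3 Co2+(aq) + Ga3+(aq); hence Q = ([Co2+(aq)]^3·[Ga3+(aq)]) / [Co3+(aq)]^3 = 0.0561 (log Q = −1.251).
Applying E = E° − (RT ln10/nF)·log Q gives +2.36 − (0.0562/3)(−1.251) = +2.383 V.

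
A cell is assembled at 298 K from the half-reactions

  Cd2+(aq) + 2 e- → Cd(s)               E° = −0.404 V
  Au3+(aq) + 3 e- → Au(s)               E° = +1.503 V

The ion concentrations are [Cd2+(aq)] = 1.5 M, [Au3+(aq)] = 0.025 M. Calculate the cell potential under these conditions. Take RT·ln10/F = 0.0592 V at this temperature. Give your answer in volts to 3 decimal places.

+1.870 V

Au³⁺/Au is reduced (cathode, E° = +1.503 V) and Cd²⁺/Cd is oxidized (anode).
The standard potential is +1.503 − (−0.404) = +1.907 V and the balanced reaction transfers n = 6 electrons.
Balancing gives 2 Au3+(aq) + 3 Cd(s) → 2 Au(s) + 3 Cd2+(aq); hence Q = [Cd2+(aq)]^3 / [Au3+(aq)]^2 = 5.4×10^3 (log Q = 3.732).
By the Nernst equation, E = +1.907 − (0.0592/6)·(3.732) = +1.870 V.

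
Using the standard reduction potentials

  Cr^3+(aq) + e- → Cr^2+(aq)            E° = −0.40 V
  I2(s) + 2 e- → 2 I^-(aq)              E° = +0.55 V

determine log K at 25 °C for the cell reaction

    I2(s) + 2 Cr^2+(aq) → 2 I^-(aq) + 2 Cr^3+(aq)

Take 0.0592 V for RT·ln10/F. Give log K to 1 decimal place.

The I₂/I⁻ couple is reduced (cathode); E°cell = +0.55 − (−0.40) = +0.95 V with n = 2.
At equilibrium E = 0, so log K = nE°cell / 0.0592 = (2)(+0.95) / 0.0592 = 32.1.

log K = 32.1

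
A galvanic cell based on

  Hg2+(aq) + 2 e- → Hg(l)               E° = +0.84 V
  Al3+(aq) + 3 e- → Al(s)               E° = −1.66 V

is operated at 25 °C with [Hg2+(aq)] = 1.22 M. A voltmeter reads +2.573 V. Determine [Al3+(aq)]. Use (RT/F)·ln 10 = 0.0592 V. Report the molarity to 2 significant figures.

With Hg²⁺/Hg at the cathode and Al³⁺/Al at the anode, E°cell = +0.84 − (−1.66) = +2.50 V (n = 6).
Rearranging E = E° − (0.0592/n)·log Q gives log Q = 6(+2.50 − (+2.573))/0.0592 = −7.399.
For 3 Hg2+(aq) + 2 Al(s) → 3 Hg(l) + 2 Al3+(aq), the reaction quotient is Q = [Al3+(aq)]^2 / [Hg2+(aq)]^3.
Isolating [Al3+(aq)] in Q = 10^{−7.399} yields log [Al3+(aq)] = −3.570, i.e. 0.00027 M.

0.00027 M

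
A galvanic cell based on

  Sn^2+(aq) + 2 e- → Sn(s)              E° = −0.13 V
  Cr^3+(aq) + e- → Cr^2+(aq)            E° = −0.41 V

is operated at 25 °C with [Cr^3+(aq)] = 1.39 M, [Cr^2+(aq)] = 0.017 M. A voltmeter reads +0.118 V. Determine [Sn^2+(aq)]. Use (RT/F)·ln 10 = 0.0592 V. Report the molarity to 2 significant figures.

0.022 M

Sn²⁺/Sn is the cathode (higher E°); E°cell = −0.13 − (−0.41) = +0.28 V with n = 2.
From the Nernst equation, log Q = n(E° − E)/0.0592 = 2·(+0.28 − (+0.118))/0.0592 = 5.473.
Balancing electrons gives Sn^2+(aq) + 2 Cr^2+(aq) → Sn(s) + 2 Cr^3+(aq); thus Q = [Cr^3+(aq)]^2 / ([Sn^2+(aq)]·[Cr^2+(aq)]^2).
Isolating [Sn^2+(aq)] in Q = 10^{5.473} yields log [Sn^2+(aq)] = −1.648, i.e. 0.022 M.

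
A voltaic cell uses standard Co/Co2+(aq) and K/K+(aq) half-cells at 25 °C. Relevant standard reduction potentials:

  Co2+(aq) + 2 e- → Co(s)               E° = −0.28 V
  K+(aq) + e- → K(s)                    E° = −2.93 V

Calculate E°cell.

Of the two couples in this cell, the one with the more positive reduction potential is reduced at the cathode: here that is Co²⁺/Co (−0.28 V); K⁺/K (−2.93 V) is the anode.
E°cell = E°(cathode) − E°(anode) = −0.28 − (−2.93) = +2.65 V.

+2.65 V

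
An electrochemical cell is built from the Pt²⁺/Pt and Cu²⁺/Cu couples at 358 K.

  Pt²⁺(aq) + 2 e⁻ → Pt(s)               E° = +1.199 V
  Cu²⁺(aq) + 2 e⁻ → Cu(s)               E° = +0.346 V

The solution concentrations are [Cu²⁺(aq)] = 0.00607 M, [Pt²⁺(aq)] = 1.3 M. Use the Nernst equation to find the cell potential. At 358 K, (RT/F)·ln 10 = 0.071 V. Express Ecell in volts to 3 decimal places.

+0.936 V

Pt²⁺/Pt is reduced (cathode, E° = +1.199 V) and Cu²⁺/Cu is oxidized (anode).
E°cell = +1.199 − (+0.346) = +0.853 V, with n = 2 electrons transferred.
For the overall reaction Pt²⁺(aq) + Cu(s) → Pt(s) + Cu²⁺(aq), Q = [Cu²⁺(aq)] / [Pt²⁺(aq)] = 0.00467, giving log Q = −2.331.
Applying E = E° − (RT ln10/nF)·log Q gives +0.853 − (0.071/2)(−2.331) = +0.936 V.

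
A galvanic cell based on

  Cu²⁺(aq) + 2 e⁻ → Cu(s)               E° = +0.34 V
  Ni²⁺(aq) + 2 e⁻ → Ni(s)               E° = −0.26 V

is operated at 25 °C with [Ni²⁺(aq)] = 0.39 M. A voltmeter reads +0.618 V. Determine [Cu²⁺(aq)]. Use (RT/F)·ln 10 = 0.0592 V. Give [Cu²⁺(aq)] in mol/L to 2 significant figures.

1.6 M

The Cu²⁺/Cu couple has the larger reduction potential, so it is the cathode: E°cell = +0.34 − (−0.26) = +0.60 V and n = 2.
From the Nernst equation, log Q = n(E° − E)/0.0592 = 2·(+0.60 − (+0.618))/0.0592 = −0.608.
Balancing electrons gives Cu²⁺(aq) + Ni(s) → Cu(s) + Ni²⁺(aq); thus Q = [Ni²⁺(aq)] / [Cu²⁺(aq)].
Substituting the known concentrations and solving, log [Cu²⁺(aq)] = 0.199 and [Cu²⁺(aq)] = 1.6 M.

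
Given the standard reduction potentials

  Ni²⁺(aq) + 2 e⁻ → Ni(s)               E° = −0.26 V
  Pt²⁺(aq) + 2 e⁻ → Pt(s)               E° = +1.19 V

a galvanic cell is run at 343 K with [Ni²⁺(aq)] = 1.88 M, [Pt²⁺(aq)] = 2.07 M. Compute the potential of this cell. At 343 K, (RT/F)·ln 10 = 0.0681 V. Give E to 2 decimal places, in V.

The Pt²⁺/Pt couple has the more positive E°, so it is the cathode; Ni²⁺/Ni is the anode.
E°cell = E°cat − E°an = +1.19 − (−0.26) = +1.45 V; n = 2.
For the overall reaction Pt²⁺(aq) + Ni(s) → Pt(s) + Ni²⁺(aq), Q = [Ni²⁺(aq)] / [Pt²⁺(aq)] = 0.908, giving log Q = −0.042.
By the Nernst equation, E = +1.45 − (0.0681/2)·(−0.042) = +1.45 V.

+1.45 V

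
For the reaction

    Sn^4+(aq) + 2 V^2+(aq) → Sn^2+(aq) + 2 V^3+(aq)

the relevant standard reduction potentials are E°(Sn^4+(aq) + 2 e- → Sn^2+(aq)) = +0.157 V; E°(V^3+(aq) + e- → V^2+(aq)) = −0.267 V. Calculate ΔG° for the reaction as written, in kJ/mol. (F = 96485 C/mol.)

In the reaction as written Sn^4+(aq) is reduced, so the Sn⁴⁺/Sn²⁺ couple is the cathode and V³⁺/V²⁺ is the anode.
E°cell = +0.157 − (−0.267) = +0.424 V; balancing electrons gives n = 2.
ΔG° = −nFE°cell = −(2)(96485)(+0.424) J/mol = −81.8 kJ/mol.

−81.8 kJ/mol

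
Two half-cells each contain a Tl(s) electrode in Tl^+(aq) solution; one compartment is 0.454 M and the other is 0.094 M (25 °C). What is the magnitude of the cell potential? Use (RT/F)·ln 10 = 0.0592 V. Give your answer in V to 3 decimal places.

0.040 V

For a concentration cell E°cell = 0, since both electrodes use the same couple.
The compartment with the higher Tl^+(aq) concentration (0.454 M) acts as the cathode; ions are reduced there and produced at the dilute (0.094 M) anode.
With n = 1, Ecell = −(0.0592/1)·log([dilute]/[conc]) = −(0.0592/1)·log(0.094/0.454) = +0.040 V.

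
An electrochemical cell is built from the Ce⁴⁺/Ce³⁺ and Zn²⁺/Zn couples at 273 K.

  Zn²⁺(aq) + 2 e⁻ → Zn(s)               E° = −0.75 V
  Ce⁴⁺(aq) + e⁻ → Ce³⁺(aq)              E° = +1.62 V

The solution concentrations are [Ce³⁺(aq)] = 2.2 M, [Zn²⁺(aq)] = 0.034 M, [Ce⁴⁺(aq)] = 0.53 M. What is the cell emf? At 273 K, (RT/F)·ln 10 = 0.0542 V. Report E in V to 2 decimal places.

+2.38 V

Ce⁴⁺/Ce³⁺ is reduced (cathode, E° = +1.62 V) and Zn²⁺/Zn is oxidized (anode).
E°cell = +1.62 − (−0.75) = +2.37 V, with n = 2 electrons transferred.
Balancing gives 2 Ce⁴⁺(aq) + Zn(s) → 2 Ce³⁺(aq) + Zn²⁺(aq); hence Q = ([Ce³⁺(aq)]^2·[Zn²⁺(aq)]) / [Ce⁴⁺(aq)]^2 = 0.586 (log Q = −0.232).
Applying E = E° − (RT ln10/nF)·log Q gives +2.37 − (0.0542/2)(−0.232) = +2.38 V.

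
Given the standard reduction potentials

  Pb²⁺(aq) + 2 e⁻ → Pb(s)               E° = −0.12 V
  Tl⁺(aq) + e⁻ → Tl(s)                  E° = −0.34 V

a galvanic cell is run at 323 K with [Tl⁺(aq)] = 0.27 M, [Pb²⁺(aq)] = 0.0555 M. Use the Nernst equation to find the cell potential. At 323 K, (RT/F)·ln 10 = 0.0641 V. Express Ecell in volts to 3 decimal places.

Pb²⁺/Pb is reduced (cathode, E° = −0.12 V) and Tl⁺/Tl is oxidized (anode).
The standard potential is −0.12 − (−0.34) = +0.22 V and the balanced reaction transfers n = 2 electrons.
For the overall reaction Pb²⁺(aq) + 2 Tl(s) → Pb(s) + 2 Tl⁺(aq), Q = [Tl⁺(aq)]^2 / [Pb²⁺(aq)] = 1.31, giving log Q = 0.118.
By the Nernst equation, E = +0.22 − (0.0641/2)·(0.118) = +0.216 V.

+0.216 V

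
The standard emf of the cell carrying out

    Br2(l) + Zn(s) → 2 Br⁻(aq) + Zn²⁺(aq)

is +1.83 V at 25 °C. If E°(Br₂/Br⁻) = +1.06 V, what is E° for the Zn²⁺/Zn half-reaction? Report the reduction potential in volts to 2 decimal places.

−0.77 V

In the reaction as written the Br₂/Br⁻ couple is reduced (cathode) and Zn²⁺/Zn is oxidized (anode), so E°cell = E°(Br₂/Br⁻) − E°(Zn²⁺/Zn).
E°(Zn²⁺/Zn) = E°(cathode) − E°cell = +1.06 − (+1.83) = −0.77 V.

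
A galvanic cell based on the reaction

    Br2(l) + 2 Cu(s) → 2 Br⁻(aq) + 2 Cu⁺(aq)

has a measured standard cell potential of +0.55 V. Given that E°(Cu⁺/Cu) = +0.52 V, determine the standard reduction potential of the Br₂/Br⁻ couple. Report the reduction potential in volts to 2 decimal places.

+1.07 V

In the reaction as written the Br₂/Br⁻ couple is reduced (cathode) and Cu⁺/Cu is oxidized (anode), so E°cell = E°(Br₂/Br⁻) − E°(Cu⁺/Cu).
E°(Br₂/Br⁻) = E°cell + E°(anode) = +0.55 + (+0.52) = +1.07 V.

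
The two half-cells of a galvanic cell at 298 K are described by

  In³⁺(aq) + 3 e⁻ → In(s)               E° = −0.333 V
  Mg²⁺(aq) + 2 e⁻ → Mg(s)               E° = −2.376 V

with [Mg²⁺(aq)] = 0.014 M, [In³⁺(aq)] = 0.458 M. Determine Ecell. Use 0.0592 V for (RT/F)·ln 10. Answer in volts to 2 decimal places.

Since E°(In³⁺/In) > E°(Mg²⁺/Mg), In³⁺/In serves as the cathode.
The standard potential is −0.333 − (−2.376) = +2.043 V and the balanced reaction transfers n = 6 electrons.
Balancing gives 2 In³⁺(aq) + 3 Mg(s) → 2 In(s) + 3 Mg²⁺(aq); hence Q = [Mg²⁺(aq)]^3 / [In³⁺(aq)]^2 = 1.31×10^−5 (log Q = −4.883).
Applying E = E° − (RT ln10/nF)·log Q gives +2.043 − (0.0592/6)(−4.883) = +2.09 V.

+2.09 V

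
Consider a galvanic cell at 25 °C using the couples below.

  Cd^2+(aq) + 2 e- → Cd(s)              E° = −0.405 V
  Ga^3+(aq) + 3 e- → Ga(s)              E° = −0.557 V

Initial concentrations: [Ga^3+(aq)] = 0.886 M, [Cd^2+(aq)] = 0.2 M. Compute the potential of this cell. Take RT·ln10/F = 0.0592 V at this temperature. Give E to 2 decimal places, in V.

Cd²⁺/Cd is reduced (cathode, E° = −0.405 V) and Ga³⁺/Ga is oxidized (anode).
The standard potential is −0.405 − (−0.557) = +0.152 V and the balanced reaction transfers n = 6 electrons.
For the overall reaction 3 Cd^2+(aq) + 2 Ga(s) → 3 Cd(s) + 2 Ga^3+(aq), Q = [Ga^3+(aq)]^2 / [Cd^2+(aq)]^3 = 98.1, giving log Q = 1.992.
E = E° − (0.0592/n)·log Q = +0.152 − (0.0592/6)(1.992) = +0.13 V.

+0.13 V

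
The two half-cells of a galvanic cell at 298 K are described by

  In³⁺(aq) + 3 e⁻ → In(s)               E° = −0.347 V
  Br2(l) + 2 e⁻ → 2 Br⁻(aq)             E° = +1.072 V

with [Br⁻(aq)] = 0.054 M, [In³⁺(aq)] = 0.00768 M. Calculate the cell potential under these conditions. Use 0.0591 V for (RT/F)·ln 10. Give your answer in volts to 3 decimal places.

The Br₂/Br⁻ couple has the more positive E°, so it is the cathode; In³⁺/In is the anode.
E°cell = +1.072 − (−0.347) = +1.419 V, with n = 6 electrons transferred.
For the overall reaction 3 Br2(l) + 2 In(s) → 6 Br⁻(aq) + 2 In³⁺(aq), Q = [Br⁻(aq)]^6·[In³⁺(aq)]^2 = 1.46×10^−12, giving log Q = −11.835.
E = E° − (0.0591/n)·log Q = +1.419 − (0.0591/6)(−11.835) = +1.536 V.

+1.536 V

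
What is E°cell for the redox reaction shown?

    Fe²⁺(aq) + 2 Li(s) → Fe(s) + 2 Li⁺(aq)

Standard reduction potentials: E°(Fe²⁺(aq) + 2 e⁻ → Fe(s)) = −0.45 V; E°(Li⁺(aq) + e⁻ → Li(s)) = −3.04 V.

+2.59 V

Fe²⁺(aq) gains electrons, so the Fe²⁺/Fe couple is the cathode; the Li⁺/Li couple is the anode.
E°cell = E°(cathode) − E°(anode) = −0.45 − (−3.04) = +2.59 V.
The positive value indicates the reaction is spontaneous as written.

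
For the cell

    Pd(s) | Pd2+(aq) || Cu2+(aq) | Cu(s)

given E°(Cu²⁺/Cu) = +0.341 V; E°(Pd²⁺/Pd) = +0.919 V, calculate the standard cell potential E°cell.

By convention the left-hand electrode in cell notation is the anode (oxidation) and the right-hand electrode is the cathode (reduction).
E°cell = E°(right) − E°(left) = +0.341 − (+0.919) = −0.578 V.
The negative sign shows that, as written, the cell would require an external voltage to drive the reaction.

−0.578 V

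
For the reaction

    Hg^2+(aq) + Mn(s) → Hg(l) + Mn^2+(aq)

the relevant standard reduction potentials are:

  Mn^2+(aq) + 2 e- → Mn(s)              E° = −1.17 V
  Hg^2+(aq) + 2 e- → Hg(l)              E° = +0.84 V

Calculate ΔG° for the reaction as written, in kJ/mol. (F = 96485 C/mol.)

−388 kJ/mol

In the reaction as written Hg^2+(aq) is reduced, so the Hg²⁺/Hg couple is the cathode and Mn²⁺/Mn is the anode.
E°cell = +0.84 − (−1.17) = +2.01 V; balancing electrons gives n = 2.
ΔG° = −nFE°cell = −(2)(96485)(+2.01) J/mol = −388 kJ/mol.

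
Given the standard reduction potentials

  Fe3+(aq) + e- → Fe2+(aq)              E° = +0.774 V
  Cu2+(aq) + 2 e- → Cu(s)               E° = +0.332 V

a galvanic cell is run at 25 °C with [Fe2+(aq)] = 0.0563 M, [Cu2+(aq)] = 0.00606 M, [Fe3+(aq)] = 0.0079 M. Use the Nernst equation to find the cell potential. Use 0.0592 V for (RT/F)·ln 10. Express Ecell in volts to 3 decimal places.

+0.457 V

Fe³⁺/Fe²⁺ is reduced (cathode, E° = +0.774 V) and Cu²⁺/Cu is oxidized (anode).
The standard potential is +0.774 − (+0.332) = +0.442 V and the balanced reaction transfers n = 2 electrons.
The balanced reaction is 2 Fe3+(aq) + Cu(s) → 2 Fe2+(aq) + Cu2+(aq), so Q = ([Fe2+(aq)]^2·[Cu2+(aq)]) / [Fe3+(aq)]^2 = 0.308 and log Q = −0.512.
E = E° − (0.0592/n)·log Q = +0.442 − (0.0592/2)(−0.512) = +0.457 V.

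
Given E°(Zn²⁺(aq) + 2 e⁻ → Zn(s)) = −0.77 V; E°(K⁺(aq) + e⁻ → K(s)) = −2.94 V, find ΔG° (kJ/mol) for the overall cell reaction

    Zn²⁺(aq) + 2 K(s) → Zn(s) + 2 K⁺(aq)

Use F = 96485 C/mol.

In the reaction as written Zn²⁺(aq) is reduced, so the Zn²⁺/Zn couple is the cathode and K⁺/K is the anode.
E°cell = −0.77 − (−2.94) = +2.17 V; balancing electrons gives n = 2.
ΔG° = −nFE°cell = −(2)(96485)(+2.17) J/mol = −419 kJ/mol.

−419 kJ/mol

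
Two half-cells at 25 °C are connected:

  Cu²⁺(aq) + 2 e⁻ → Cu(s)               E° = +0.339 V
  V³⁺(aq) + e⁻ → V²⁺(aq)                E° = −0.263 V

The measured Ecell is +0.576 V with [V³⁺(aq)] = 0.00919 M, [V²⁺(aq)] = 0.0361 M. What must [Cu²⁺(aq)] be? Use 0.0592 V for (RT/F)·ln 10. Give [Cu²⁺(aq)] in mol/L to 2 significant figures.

0.0086 M

The Cu²⁺/Cu couple has the larger reduction potential, so it is the cathode: E°cell = +0.339 − (−0.263) = +0.602 V and n = 2.
From the Nernst equation, log Q = n(E° − E)/0.0592 = 2·(+0.602 − (+0.576))/0.0592 = 0.878.
The balanced reaction is Cu²⁺(aq) + 2 V²⁺(aq) → Cu(s) + 2 V³⁺(aq), so Q = [V³⁺(aq)]^2 / ([Cu²⁺(aq)]·[V²⁺(aq)]^2).
Isolating [Cu²⁺(aq)] in Q = 10^{0.878} yields log [Cu²⁺(aq)] = −2.066, i.e. 0.0086 M.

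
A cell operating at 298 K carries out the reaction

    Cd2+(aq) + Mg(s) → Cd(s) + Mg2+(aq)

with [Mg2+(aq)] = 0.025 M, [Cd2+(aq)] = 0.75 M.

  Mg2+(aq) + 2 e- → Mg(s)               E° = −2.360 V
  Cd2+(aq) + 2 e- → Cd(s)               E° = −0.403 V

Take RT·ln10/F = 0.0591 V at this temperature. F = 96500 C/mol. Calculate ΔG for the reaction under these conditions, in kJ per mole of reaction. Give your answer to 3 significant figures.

E°cell = −0.403 − (−2.360) = +1.957 V; the balanced reaction transfers n = 2 electrons.
The reaction quotient is [Mg2+(aq)] / [Cd2+(aq)] = 0.0333; by Nernst, E = +1.957 − (0.0591/2)(−1.477) = +2.0006 V.
ΔG = −nFE = −(2)(96500)(+2.0006) J/mol = −386 kJ/mol.

−386 kJ/mol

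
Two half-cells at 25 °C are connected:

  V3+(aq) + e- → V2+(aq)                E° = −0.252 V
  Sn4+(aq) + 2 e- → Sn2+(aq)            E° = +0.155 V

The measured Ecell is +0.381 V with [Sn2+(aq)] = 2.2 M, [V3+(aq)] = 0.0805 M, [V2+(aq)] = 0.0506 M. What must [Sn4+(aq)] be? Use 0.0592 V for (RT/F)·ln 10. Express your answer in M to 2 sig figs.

The Sn⁴⁺/Sn²⁺ couple has the larger reduction potential, so it is the cathode: E°cell = +0.155 − (−0.252) = +0.407 V and n = 2.
Since E = E° − (0.0592/n)·log Q, log Q = n(E° − E)/0.0592 = 0.878.
For Sn4+(aq) + 2 V2+(aq) → Sn2+(aq) + 2 V3+(aq), the reaction quotient is Q = ([Sn2+(aq)]·[V3+(aq)]^2) / ([Sn4+(aq)]·[V2+(aq)]^2).
Solving for the unknown gives log [Sn4+(aq)] = −0.132, so [Sn4+(aq)] ≈ 0.74 M.

0.74 M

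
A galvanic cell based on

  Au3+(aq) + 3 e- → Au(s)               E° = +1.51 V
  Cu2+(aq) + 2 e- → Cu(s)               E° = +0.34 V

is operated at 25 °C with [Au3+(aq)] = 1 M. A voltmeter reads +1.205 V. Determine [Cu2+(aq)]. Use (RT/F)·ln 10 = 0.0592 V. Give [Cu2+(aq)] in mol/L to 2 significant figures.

0.066 M

The Au³⁺/Au couple has the larger reduction potential, so it is the cathode: E°cell = +1.51 − (+0.34) = +1.17 V and n = 6.
Since E = E° − (0.0592/n)·log Q, log Q = n(E° − E)/0.0592 = −3.547.
Balancing electrons gives 2 Au3+(aq) + 3 Cu(s) → 2 Au(s) + 3 Cu2+(aq); thus Q = [Cu2+(aq)]^3 / [Au3+(aq)]^2.
Substituting the known concentrations and solving, log [Cu2+(aq)] = −1.182 and [Cu2+(aq)] = 0.066 M.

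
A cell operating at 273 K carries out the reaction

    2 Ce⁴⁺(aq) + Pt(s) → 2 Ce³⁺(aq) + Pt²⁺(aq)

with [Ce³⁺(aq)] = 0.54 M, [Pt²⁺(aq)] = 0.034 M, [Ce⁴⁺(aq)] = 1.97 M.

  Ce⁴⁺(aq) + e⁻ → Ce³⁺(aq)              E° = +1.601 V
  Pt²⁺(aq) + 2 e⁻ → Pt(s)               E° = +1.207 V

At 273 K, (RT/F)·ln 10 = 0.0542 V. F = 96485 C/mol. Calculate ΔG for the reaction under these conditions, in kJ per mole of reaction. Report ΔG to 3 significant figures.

−89.6 kJ/mol

E°cell = +1.601 − (+1.207) = +0.394 V; the balanced reaction transfers n = 2 electrons.
The reaction quotient is ([Ce³⁺(aq)]^2·[Pt²⁺(aq)]) / [Ce⁴⁺(aq)]^2 = 0.00255; by Nernst, E = +0.394 − (0.0542/2)(−2.593) = +0.4643 V.
ΔG = −nFE = −(2)(96485)(+0.4643) J/mol = −89.6 kJ/mol.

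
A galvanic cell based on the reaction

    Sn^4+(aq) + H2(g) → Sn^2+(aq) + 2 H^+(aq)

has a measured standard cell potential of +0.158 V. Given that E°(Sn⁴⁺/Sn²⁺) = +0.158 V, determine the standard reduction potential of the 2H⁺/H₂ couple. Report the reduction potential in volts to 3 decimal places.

+0.000 V

In the reaction as written the Sn⁴⁺/Sn²⁺ couple is reduced (cathode) and 2H⁺/H₂ is oxidized (anode), so E°cell = E°(Sn⁴⁺/Sn²⁺) − E°(2H⁺/H₂).
E°(2H⁺/H₂) = E°(cathode) − E°cell = +0.158 − (+0.158) = +0.000 V.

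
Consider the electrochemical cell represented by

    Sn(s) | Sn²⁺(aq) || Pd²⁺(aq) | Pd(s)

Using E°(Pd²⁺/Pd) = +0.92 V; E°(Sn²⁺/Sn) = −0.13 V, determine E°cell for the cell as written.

+1.05 V

By convention the left-hand electrode in cell notation is the anode (oxidation) and the right-hand electrode is the cathode (reduction).
E°cell = E°(right) − E°(left) = +0.92 − (−0.13) = +1.05 V.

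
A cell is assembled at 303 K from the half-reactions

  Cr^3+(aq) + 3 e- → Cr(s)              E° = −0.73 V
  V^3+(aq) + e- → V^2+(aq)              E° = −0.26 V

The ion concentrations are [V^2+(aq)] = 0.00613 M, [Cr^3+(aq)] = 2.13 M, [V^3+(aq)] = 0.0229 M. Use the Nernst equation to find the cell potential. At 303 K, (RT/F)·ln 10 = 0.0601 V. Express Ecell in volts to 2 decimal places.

+0.50 V

V³⁺/V²⁺ is reduced (cathode, E° = −0.26 V) and Cr³⁺/Cr is oxidized (anode).
The standard potential is −0.26 − (−0.73) = +0.47 V and the balanced reaction transfers n = 3 electrons.
The balanced reaction is 3 V^3+(aq) + Cr(s) → 3 V^2+(aq) + Cr^3+(aq), so Q = ([V^2+(aq)]^3·[Cr^3+(aq)]) / [V^3+(aq)]^3 = 0.0409 and log Q = −1.389.
E = E° − (0.0601/n)·log Q = +0.47 − (0.0601/3)(−1.389) = +0.50 V.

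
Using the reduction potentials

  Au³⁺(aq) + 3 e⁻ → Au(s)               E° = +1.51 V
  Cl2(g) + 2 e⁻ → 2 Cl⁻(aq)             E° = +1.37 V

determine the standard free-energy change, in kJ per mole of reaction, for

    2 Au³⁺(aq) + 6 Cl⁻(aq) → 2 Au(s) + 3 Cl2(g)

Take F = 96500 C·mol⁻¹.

In the reaction as written Au³⁺(aq) is reduced, so the Au³⁺/Au couple is the cathode and Cl₂/Cl⁻ is the anode.
E°cell = +1.51 − (+1.37) = +0.14 V; balancing electrons gives n = 6.
ΔG° = −nFE°cell = −(6)(96500)(+0.14) J/mol = −81.1 kJ/mol.

−81.1 kJ/mol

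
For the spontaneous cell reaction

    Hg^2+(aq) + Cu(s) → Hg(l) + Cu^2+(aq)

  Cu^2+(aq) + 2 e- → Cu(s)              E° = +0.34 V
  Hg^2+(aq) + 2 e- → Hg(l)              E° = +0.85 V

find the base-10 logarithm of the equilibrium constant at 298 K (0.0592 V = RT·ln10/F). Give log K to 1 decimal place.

The Hg²⁺/Hg couple is reduced (cathode); E°cell = +0.85 − (+0.34) = +0.51 V with n = 2.
At equilibrium E = 0, so log K = nE°cell / 0.0592 = (2)(+0.51) / 0.0592 = 17.2.

log K = 17.2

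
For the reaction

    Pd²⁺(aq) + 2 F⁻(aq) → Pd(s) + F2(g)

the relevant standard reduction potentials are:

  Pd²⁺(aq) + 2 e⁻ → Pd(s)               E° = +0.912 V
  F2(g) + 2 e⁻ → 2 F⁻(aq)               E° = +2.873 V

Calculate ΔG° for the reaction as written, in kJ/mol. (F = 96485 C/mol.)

In the reaction as written Pd²⁺(aq) is reduced, so the Pd²⁺/Pd couple is the cathode and F₂/F⁻ is the anode.
E°cell = +0.912 − (+2.873) = −1.961 V; balancing electrons gives n = 2.
ΔG° = −nFE°cell = −(2)(96485)(−1.961) J/mol = +378 kJ/mol.

+378 kJ/mol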